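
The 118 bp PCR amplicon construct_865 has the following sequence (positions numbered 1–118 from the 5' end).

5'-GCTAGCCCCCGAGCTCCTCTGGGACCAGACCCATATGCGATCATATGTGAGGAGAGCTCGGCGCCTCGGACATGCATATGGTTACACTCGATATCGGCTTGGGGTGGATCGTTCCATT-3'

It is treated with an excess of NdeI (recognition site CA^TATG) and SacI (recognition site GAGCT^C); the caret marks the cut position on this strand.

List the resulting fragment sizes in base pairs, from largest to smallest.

NdeI sites (CATATG) start at positions 32, 42, 75.
NdeI cuts after base 2 of each site, so after positions 33, 43, 76.
SacI sites (GAGCTC) start at positions 11, 54.
SacI cuts after base 5 of each site (before the last base), so after positions 15, 58.
Combined cut positions: 15, 33, 43, 58, 76.
Linear molecule, 5 cuts → 6 fragments:
  1–15 → 15 bp
  16–33 → 18 bp
  34–43 → 10 bp
  44–58 → 15 bp
  59–76 → 18 bp
  77–118 → 42 bp
Sorted largest to smallest: 42, 18, 18, 15, 15, 10 bp.

42, 18, 18, 15, 15, 10 bp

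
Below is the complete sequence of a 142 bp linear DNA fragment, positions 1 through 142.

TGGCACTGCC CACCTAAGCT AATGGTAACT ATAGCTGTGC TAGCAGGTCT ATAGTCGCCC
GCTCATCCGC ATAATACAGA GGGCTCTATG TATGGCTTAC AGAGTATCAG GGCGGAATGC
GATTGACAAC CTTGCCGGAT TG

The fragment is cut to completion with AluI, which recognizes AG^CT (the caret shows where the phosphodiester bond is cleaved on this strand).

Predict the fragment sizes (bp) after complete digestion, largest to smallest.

108, 18, 16 bp

AluI sites (AGCT) start at positions 17, 33.
AluI cuts after base 2 of each site, so after positions 18, 34.
Linear molecule, 2 cuts → 3 fragments:
  1–18 → 18 bp
  19–34 → 16 bp
  35–142 → 108 bp
Sorted largest to smallest: 108, 18, 16 bp.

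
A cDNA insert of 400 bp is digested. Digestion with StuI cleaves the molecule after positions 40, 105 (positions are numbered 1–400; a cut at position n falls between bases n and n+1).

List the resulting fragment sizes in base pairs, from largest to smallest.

295, 65, 40 bp

Linear molecule, 2 cuts → 3 fragments:
  40 − 0 = 40 bp
  105 − 40 = 65 bp
  400 − 105 = 295 bp
Sorted largest to smallest: 295, 65, 40 bp.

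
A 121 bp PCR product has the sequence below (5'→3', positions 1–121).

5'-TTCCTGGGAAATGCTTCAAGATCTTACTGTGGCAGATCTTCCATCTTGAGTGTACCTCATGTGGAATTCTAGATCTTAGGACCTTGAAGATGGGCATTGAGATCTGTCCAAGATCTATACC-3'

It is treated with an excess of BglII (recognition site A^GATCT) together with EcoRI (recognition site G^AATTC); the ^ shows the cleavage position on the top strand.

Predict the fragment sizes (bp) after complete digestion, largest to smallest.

30, 29, 19, 15, 11, 10, 7 bp

BglII sites (AGATCT) start at positions 19, 34, 71, 100, 111.
BglII cuts after the first base of each site, so after positions 19, 34, 71, 100, 111.
The EcoRI site (GAATTC) starts at position 64.
EcoRI cuts after the first base of each site, so after position 64.
Combined cut positions: 19, 34, 64, 71, 100, 111.
Linear molecule, 6 cuts → 7 fragments:
  1–19 → 19 bp
  20–34 → 15 bp
  35–64 → 30 bp
  65–71 → 7 bp
  72–100 → 29 bp
  101–111 → 11 bp
  112–121 → 10 bp
Sorted largest to smallest: 30, 29, 19, 15, 11, 10, 7 bp.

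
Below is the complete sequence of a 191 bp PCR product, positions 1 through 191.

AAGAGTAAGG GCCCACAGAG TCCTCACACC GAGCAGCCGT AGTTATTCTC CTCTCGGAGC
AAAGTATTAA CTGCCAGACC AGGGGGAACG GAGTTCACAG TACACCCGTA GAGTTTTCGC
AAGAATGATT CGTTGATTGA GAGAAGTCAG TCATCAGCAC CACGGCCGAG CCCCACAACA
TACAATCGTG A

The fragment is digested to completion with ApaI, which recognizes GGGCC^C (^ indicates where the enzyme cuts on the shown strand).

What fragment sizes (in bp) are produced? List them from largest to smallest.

The ApaI site (GGGCCC) starts at position 9.
ApaI cuts after base 5 of each site (before the last base), so after position 13.
Linear molecule, 1 cut → 2 fragments:
  1–13 → 13 bp
  14–191 → 178 bp
Sorted largest to smallest: 178, 13 bp.

178, 13 bp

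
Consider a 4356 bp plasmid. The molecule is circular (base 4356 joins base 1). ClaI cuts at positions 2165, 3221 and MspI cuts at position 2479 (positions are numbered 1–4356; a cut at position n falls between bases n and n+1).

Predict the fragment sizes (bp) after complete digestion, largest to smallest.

3300, 742, 314 bp

Combined cut positions (sorted): 2165, 2479, 3221.
Circular molecule, 3 cuts → 3 fragments:
  2479 − 2165 = 314 bp
  3221 − 2479 = 742 bp
  wrap: 4356 − 3221 + 2165 = 3300 bp
Sorted largest to smallest: 3300, 742, 314 bp.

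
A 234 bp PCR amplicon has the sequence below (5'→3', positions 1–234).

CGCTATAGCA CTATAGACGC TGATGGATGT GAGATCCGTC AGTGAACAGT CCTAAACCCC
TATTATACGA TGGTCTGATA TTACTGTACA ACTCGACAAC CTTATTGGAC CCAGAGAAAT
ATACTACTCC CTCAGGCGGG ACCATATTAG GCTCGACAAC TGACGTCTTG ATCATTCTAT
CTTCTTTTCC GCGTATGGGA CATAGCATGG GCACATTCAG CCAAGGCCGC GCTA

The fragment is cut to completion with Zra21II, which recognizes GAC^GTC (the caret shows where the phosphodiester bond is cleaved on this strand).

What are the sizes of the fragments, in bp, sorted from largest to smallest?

164, 70 bp

The Zra21II site (GACGTC) starts at position 162.
Zra21II cuts after base 3 of each site, so after position 164.
Linear molecule, 1 cut → 2 fragments:
  1–164 → 164 bp
  165–234 → 70 bp
Sorted largest to smallest: 164, 70 bp.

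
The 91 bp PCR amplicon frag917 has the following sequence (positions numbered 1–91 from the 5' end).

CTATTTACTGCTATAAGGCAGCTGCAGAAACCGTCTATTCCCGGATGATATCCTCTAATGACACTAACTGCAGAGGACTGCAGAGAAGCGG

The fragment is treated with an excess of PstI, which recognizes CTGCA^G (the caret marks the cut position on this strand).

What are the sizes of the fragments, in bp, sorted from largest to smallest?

46, 26, 10, 9 bp

PstI sites (CTGCAG) start at positions 22, 68, 78.
PstI cuts after base 5 of each site (before the last base), so after positions 26, 72, 82.
Linear molecule, 3 cuts → 4 fragments:
  1–26 → 26 bp
  27–72 → 46 bp
  73–82 → 10 bp
  83–91 → 9 bp
Sorted largest to smallest: 46, 26, 10, 9 bp.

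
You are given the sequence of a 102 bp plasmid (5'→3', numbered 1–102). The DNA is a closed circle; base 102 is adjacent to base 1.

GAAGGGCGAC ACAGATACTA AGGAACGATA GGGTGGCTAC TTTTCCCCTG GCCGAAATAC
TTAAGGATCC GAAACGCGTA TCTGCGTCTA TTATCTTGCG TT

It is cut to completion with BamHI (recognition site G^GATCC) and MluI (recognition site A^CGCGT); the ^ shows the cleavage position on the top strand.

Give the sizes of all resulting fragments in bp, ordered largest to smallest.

93, 9 bp

The BamHI site (GGATCC) starts at position 65.
BamHI cuts after the first base of each site, so after position 65.
The MluI site (ACGCGT) starts at position 74.
MluI cuts after the first base of each site, so after position 74.
Combined cut positions: 65, 74.
Circular molecule, 2 cuts → 2 fragments:
  66–74 → 9 bp
  75–102 then 1–65 → 28 + 65 = 93 bp
Sorted largest to smallest: 93, 9 bp.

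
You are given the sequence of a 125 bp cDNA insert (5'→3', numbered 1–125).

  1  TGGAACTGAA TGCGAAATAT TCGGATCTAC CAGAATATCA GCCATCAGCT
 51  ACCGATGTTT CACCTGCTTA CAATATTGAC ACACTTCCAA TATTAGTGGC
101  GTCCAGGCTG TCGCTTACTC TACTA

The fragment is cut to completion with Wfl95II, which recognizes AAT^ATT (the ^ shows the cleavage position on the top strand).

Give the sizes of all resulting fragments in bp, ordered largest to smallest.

56, 34, 18, 17 bp

Wfl95II sites (AATATT) start at positions 16, 72, 89.
Wfl95II cuts after base 3 of each site, so after positions 18, 74, 91.
Linear molecule, 3 cuts → 4 fragments:
  1–18 → 18 bp
  19–74 → 56 bp
  75–91 → 17 bp
  92–125 → 34 bp
Sorted largest to smallest: 56, 34, 18, 17 bp.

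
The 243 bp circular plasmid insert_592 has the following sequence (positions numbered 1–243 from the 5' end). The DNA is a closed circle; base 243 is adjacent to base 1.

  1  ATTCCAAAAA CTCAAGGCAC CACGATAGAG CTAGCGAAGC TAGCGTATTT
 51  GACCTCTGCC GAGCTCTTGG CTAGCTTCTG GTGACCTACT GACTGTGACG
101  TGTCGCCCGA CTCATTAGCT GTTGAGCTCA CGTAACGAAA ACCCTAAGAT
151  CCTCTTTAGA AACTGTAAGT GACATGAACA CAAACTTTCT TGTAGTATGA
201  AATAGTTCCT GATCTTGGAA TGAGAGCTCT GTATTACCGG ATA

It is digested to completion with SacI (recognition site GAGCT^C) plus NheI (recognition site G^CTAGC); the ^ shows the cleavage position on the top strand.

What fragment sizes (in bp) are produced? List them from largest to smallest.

100, 58, 45, 26, 9, 5 bp

SacI sites (GAGCTC) start at positions 61, 124, 224.
SacI cuts after base 5 of each site (before the last base), so after positions 65, 128, 228.
NheI sites (GCTAGC) start at positions 30, 39, 70.
NheI cuts after the first base of each site, so after positions 30, 39, 70.
Combined cut positions: 30, 39, 65, 70, 128, 228.
Circular molecule, 6 cuts → 6 fragments:
  31–39 → 9 bp
  40–65 → 26 bp
  66–70 → 5 bp
  71–128 → 58 bp
  129–228 → 100 bp
  229–243 then 1–30 → 15 + 30 = 45 bp
Sorted largest to smallest: 100, 58, 45, 26, 9, 5 bp.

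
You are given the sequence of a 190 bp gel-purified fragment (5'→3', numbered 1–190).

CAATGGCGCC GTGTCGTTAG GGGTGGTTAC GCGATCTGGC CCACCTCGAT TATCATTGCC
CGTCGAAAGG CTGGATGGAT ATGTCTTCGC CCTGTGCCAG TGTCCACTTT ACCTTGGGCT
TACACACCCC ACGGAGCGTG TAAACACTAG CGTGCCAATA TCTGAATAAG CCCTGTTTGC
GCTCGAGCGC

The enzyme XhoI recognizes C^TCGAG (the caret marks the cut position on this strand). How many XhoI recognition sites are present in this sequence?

CTCGAG occurs starting at position 182.
XhoI cuts at 1 site.

1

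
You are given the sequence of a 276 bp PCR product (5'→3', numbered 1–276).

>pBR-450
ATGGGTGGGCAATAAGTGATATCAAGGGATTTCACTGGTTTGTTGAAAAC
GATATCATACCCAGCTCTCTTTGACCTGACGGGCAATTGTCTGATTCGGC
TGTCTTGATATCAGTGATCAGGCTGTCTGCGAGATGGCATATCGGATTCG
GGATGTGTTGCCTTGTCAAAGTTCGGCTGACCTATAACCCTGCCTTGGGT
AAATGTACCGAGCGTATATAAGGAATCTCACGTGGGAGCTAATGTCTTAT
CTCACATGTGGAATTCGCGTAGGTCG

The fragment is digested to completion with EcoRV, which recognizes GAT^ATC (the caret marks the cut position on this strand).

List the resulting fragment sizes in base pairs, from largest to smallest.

167, 56, 33, 20 bp

EcoRV sites (GATATC) start at positions 18, 51, 107.
EcoRV cuts after base 3 of each site, so after positions 20, 53, 109.
Linear molecule, 3 cuts → 4 fragments:
  1–20 → 20 bp
  21–53 → 33 bp
  54–109 → 56 bp
  110–276 → 167 bp
Sorted largest to smallest: 167, 56, 33, 20 bp.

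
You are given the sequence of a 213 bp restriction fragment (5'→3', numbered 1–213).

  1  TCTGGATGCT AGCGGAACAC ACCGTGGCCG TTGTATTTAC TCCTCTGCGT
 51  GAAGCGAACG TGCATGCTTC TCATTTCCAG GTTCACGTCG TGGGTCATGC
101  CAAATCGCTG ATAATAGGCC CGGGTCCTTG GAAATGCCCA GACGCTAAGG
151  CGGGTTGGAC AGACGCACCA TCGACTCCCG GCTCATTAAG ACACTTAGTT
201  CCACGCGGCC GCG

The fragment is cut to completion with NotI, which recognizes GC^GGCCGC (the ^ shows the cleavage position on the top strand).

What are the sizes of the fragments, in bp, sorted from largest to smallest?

The NotI site (GCGGCCGC) starts at position 205.
NotI cuts after base 2 of each site, so after position 206.
Linear molecule, 1 cut → 2 fragments:
  1–206 → 206 bp
  207–213 → 7 bp
Sorted largest to smallest: 206, 7 bp.

206, 7 bp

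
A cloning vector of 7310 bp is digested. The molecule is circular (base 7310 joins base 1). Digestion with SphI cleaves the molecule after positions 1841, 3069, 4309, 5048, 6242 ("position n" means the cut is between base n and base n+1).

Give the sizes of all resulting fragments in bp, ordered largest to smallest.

2909, 1240, 1228, 1194, 739 bp

Circular molecule, 5 cuts → 5 fragments:
  3069 − 1841 = 1228 bp
  4309 − 3069 = 1240 bp
  5048 − 4309 = 739 bp
  6242 − 5048 = 1194 bp
  wrap: 7310 − 6242 + 1841 = 2909 bp
Sorted largest to smallest: 2909, 1240, 1228, 1194, 739 bp.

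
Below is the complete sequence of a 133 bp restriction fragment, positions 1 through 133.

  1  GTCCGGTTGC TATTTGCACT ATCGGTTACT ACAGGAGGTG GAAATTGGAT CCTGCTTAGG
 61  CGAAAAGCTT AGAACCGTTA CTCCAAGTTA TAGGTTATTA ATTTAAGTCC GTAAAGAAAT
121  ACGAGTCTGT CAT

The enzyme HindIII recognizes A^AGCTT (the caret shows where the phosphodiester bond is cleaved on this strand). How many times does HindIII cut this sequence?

1

AAGCTT occurs starting at position 65.
HindIII cuts at 1 site.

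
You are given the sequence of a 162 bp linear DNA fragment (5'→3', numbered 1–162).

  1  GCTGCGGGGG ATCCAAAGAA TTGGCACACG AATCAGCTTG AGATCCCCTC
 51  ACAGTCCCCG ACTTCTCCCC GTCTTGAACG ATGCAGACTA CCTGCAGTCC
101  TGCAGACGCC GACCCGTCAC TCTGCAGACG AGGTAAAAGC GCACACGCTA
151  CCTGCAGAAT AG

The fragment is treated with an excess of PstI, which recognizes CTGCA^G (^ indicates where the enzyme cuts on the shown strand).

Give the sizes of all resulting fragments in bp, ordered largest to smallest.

96, 30, 22, 8, 6 bp

PstI sites (CTGCAG) start at positions 92, 100, 122, 152.
PstI cuts after base 5 of each site (before the last base), so after positions 96, 104, 126, 156.
Linear molecule, 4 cuts → 5 fragments:
  1–96 → 96 bp
  97–104 → 8 bp
  105–126 → 22 bp
  127–156 → 30 bp
  157–162 → 6 bp
Sorted largest to smallest: 96, 30, 22, 8, 6 bp.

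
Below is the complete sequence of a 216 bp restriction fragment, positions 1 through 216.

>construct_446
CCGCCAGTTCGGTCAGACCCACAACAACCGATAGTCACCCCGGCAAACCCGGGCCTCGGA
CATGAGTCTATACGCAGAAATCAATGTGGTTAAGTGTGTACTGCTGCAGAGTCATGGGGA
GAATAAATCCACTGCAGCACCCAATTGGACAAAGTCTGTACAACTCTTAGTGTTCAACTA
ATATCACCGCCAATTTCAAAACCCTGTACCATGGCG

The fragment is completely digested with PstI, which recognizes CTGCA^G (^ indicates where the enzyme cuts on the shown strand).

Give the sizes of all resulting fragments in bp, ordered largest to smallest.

108, 80, 28 bp

PstI sites (CTGCAG) start at positions 104, 132.
PstI cuts after base 5 of each site (before the last base), so after positions 108, 136.
Linear molecule, 2 cuts → 3 fragments:
  1–108 → 108 bp
  109–136 → 28 bp
  137–216 → 80 bp
Sorted largest to smallest: 108, 80, 28 bp.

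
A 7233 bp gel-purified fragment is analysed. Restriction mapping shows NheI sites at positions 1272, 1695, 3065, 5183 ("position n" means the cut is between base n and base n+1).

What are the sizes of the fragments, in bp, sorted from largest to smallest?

Linear molecule, 4 cuts → 5 fragments:
  1272 − 0 = 1272 bp
  1695 − 1272 = 423 bp
  3065 − 1695 = 1370 bp
  5183 − 3065 = 2118 bp
  7233 − 5183 = 2050 bp
Sorted largest to smallest: 2118, 2050, 1370, 1272, 423 bp.

2118, 2050, 1370, 1272, 423 bp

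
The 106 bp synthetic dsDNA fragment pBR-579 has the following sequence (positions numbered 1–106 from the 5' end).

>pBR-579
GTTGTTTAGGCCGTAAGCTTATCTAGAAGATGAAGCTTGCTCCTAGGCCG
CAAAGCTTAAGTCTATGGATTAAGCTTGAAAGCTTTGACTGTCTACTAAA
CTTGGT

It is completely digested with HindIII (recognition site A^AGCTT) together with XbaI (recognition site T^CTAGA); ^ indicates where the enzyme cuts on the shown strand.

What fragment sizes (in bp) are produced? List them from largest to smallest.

26, 20, 19, 15, 11, 8, 7 bp

HindIII sites (AAGCTT) start at positions 15, 33, 53, 72, 80.
HindIII cuts after the first base of each site, so after positions 15, 33, 53, 72, 80.
The XbaI site (TCTAGA) starts at position 22.
XbaI cuts after the first base of each site, so after position 22.
Combined cut positions: 15, 22, 33, 53, 72, 80.
Linear molecule, 6 cuts → 7 fragments:
  1–15 → 15 bp
  16–22 → 7 bp
  23–33 → 11 bp
  34–53 → 20 bp
  54–72 → 19 bp
  73–80 → 8 bp
  81–106 → 26 bp
Sorted largest to smallest: 26, 20, 19, 15, 11, 8, 7 bp.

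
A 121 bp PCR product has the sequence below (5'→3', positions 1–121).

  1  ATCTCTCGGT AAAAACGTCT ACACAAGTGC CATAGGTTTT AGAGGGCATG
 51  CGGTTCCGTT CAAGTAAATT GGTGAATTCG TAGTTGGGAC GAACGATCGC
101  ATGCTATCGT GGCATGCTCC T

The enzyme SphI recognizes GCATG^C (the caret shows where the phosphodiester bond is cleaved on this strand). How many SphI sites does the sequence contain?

GCATGC occurs starting at positions 46, 99, 112.
SphI cuts at 3 sites.

3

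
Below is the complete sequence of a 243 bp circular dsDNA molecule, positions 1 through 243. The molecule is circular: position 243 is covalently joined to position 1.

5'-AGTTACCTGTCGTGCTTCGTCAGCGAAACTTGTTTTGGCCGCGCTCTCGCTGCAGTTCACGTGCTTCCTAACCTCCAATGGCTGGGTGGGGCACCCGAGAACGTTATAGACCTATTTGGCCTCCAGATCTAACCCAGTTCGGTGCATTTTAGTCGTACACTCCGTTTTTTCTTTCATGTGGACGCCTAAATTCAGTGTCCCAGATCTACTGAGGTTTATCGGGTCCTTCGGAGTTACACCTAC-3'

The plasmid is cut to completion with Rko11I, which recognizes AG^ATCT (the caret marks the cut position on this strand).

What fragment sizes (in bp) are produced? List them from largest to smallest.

166, 77 bp

Rko11I sites (AGATCT) start at positions 125, 202.
Rko11I cuts after base 2 of each site, so after positions 126, 203.
Circular molecule, 2 cuts → 2 fragments:
  127–203 → 77 bp
  204–243 then 1–126 → 40 + 126 = 166 bp
Sorted largest to smallest: 166, 77 bp.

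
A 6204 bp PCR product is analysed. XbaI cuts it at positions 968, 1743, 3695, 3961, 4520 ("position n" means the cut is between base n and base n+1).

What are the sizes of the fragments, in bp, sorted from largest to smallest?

1952, 1684, 968, 775, 559, 266 bp

Linear molecule, 5 cuts → 6 fragments:
  968 − 0 = 968 bp
  1743 − 968 = 775 bp
  3695 − 1743 = 1952 bp
  3961 − 3695 = 266 bp
  4520 − 3961 = 559 bp
  6204 − 4520 = 1684 bp
Sorted largest to smallest: 1952, 1684, 968, 775, 559, 266 bp.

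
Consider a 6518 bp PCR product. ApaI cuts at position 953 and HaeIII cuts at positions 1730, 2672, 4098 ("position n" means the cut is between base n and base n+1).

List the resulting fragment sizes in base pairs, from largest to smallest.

2420, 1426, 953, 942, 777 bp

Combined cut positions (sorted): 953, 1730, 2672, 4098.
Linear molecule, 4 cuts → 5 fragments:
  953 − 0 = 953 bp
  1730 − 953 = 777 bp
  2672 − 1730 = 942 bp
  4098 − 2672 = 1426 bp
  6518 − 4098 = 2420 bp
Sorted largest to smallest: 2420, 1426, 953, 942, 777 bp.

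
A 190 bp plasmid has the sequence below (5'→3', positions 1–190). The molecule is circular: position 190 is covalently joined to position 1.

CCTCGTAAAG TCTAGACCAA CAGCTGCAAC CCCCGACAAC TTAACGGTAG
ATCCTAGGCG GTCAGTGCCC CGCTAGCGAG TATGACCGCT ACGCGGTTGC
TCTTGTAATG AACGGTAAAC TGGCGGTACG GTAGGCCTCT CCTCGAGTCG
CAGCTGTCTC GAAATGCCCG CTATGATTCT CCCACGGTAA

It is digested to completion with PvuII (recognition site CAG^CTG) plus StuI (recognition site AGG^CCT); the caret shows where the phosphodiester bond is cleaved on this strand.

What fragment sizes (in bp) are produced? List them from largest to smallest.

PvuII sites (CAGCTG) start at positions 21, 151.
PvuII cuts after base 3 of each site, so after positions 23, 153.
The StuI site (AGGCCT) starts at position 133.
StuI cuts after base 3 of each site, so after position 135.
Combined cut positions: 23, 135, 153.
Circular molecule, 3 cuts → 3 fragments:
  24–135 → 112 bp
  136–153 → 18 bp
  154–190 then 1–23 → 37 + 23 = 60 bp
Sorted largest to smallest: 112, 60, 18 bp.

112, 60, 18 bp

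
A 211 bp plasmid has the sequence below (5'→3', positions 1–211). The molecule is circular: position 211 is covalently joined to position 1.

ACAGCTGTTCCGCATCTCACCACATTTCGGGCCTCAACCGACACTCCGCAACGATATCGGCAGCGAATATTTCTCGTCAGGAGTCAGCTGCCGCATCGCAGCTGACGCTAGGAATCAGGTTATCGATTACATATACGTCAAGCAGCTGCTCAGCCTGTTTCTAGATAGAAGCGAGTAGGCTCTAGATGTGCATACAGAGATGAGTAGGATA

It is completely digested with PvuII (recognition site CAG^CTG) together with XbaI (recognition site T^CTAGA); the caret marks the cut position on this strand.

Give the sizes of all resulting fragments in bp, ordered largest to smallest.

PvuII sites (CAGCTG) start at positions 2, 85, 99, 143.
PvuII cuts after base 3 of each site, so after positions 4, 87, 101, 145.
XbaI sites (TCTAGA) start at positions 160, 181.
XbaI cuts after the first base of each site, so after positions 160, 181.
Combined cut positions: 4, 87, 101, 145, 160, 181.
Circular molecule, 6 cuts → 6 fragments:
  5–87 → 83 bp
  88–101 → 14 bp
  102–145 → 44 bp
  146–160 → 15 bp
  161–181 → 21 bp
  182–211 then 1–4 → 30 + 4 = 34 bp
Sorted largest to smallest: 83, 44, 34, 21, 15, 14 bp.

83, 44, 34, 21, 15, 14 bp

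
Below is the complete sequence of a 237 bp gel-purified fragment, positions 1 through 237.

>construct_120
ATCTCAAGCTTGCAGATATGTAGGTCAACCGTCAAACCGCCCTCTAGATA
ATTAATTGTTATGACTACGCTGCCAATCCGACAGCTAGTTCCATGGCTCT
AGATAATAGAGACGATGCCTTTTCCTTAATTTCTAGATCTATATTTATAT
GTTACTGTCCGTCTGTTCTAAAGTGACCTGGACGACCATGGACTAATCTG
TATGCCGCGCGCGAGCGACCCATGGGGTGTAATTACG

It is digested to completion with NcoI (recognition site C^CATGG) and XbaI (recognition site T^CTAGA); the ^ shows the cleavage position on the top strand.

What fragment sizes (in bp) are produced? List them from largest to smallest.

NcoI sites (CCATGG) start at positions 91, 186, 220.
NcoI cuts after the first base of each site, so after positions 91, 186, 220.
XbaI sites (TCTAGA) start at positions 43, 98, 132.
XbaI cuts after the first base of each site, so after positions 43, 98, 132.
Combined cut positions: 43, 91, 98, 132, 186, 220.
Linear molecule, 6 cuts → 7 fragments:
  1–43 → 43 bp
  44–91 → 48 bp
  92–98 → 7 bp
  99–132 → 34 bp
  133–186 → 54 bp
  187–220 → 34 bp
  221–237 → 17 bp
Sorted largest to smallest: 54, 48, 43, 34, 34, 17, 7 bp.

54, 48, 43, 34, 34, 17, 7 bp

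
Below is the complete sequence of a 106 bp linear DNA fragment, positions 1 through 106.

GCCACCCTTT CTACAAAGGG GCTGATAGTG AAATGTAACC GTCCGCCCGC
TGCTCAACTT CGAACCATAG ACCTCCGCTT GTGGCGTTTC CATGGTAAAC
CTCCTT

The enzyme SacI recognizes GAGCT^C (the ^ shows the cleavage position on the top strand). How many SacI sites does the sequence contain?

0

No occurrence of GAGCTC is present in the sequence.
SacI does not cut: 0 sites.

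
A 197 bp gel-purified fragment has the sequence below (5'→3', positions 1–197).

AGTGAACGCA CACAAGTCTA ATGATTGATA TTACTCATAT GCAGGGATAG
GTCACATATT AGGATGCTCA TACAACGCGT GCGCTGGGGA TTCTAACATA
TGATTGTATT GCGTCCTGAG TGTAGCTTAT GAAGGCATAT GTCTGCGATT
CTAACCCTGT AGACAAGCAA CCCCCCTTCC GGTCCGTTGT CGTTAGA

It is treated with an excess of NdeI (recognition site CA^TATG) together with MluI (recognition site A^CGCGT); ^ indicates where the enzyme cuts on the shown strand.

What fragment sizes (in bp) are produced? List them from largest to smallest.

60, 39, 38, 37, 23 bp

NdeI sites (CATATG) start at positions 36, 97, 136.
NdeI cuts after base 2 of each site, so after positions 37, 98, 137.
The MluI site (ACGCGT) starts at position 75.
MluI cuts after the first base of each site, so after position 75.
Combined cut positions: 37, 75, 98, 137.
Linear molecule, 4 cuts → 5 fragments:
  1–37 → 37 bp
  38–75 → 38 bp
  76–98 → 23 bp
  99–137 → 39 bp
  138–197 → 60 bp
Sorted largest to smallest: 60, 39, 38, 37, 23 bp.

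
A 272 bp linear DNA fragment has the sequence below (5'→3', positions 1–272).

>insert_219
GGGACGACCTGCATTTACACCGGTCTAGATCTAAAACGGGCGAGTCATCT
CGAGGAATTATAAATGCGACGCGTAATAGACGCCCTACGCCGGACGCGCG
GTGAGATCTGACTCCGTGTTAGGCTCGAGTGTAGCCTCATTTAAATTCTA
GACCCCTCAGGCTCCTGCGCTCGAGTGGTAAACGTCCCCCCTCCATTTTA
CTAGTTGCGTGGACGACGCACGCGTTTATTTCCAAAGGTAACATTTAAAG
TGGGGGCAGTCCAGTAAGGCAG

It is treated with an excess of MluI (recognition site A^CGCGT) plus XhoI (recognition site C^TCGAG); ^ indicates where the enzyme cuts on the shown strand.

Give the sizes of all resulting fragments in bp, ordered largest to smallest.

55, 52, 50, 49, 46, 20 bp

MluI sites (ACGCGT) start at positions 69, 220.
MluI cuts after the first base of each site, so after positions 69, 220.
XhoI sites (CTCGAG) start at positions 49, 124, 170.
XhoI cuts after the first base of each site, so after positions 49, 124, 170.
Combined cut positions: 49, 69, 124, 170, 220.
Linear molecule, 5 cuts → 6 fragments:
  1–49 → 49 bp
  50–69 → 20 bp
  70–124 → 55 bp
  125–170 → 46 bp
  171–220 → 50 bp
  221–272 → 52 bp
Sorted largest to smallest: 55, 52, 50, 49, 46, 20 bp.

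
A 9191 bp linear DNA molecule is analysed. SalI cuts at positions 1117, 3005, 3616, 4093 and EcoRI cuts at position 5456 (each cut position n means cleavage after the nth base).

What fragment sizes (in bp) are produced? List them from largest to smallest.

3735, 1888, 1363, 1117, 611, 477 bp

Combined cut positions (sorted): 1117, 3005, 3616, 4093, 5456.
Linear molecule, 5 cuts → 6 fragments:
  1117 − 0 = 1117 bp
  3005 − 1117 = 1888 bp
  3616 − 3005 = 611 bp
  4093 − 3616 = 477 bp
  5456 − 4093 = 1363 bp
  9191 − 5456 = 3735 bp
Sorted largest to smallest: 3735, 1888, 1363, 1117, 611, 477 bp.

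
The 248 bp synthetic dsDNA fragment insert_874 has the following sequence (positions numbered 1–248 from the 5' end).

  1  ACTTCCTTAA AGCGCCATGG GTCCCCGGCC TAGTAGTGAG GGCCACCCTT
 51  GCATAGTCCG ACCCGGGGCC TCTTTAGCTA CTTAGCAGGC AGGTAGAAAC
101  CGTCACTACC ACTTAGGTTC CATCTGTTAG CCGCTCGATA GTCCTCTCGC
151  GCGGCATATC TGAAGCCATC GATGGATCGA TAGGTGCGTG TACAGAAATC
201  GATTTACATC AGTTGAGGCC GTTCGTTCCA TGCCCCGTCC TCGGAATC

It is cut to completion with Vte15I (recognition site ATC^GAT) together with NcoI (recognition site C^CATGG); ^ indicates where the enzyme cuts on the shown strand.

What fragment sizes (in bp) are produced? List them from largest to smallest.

155, 48, 22, 15, 8 bp

Vte15I sites (ATCGAT) start at positions 168, 176, 198.
Vte15I cuts after base 3 of each site, so after positions 170, 178, 200.
The NcoI site (CCATGG) starts at position 15.
NcoI cuts after the first base of each site, so after position 15.
Combined cut positions: 15, 170, 178, 200.
Linear molecule, 4 cuts → 5 fragments:
  1–15 → 15 bp
  16–170 → 155 bp
  171–178 → 8 bp
  179–200 → 22 bp
  201–248 → 48 bp
Sorted largest to smallest: 155, 48, 22, 15, 8 bp.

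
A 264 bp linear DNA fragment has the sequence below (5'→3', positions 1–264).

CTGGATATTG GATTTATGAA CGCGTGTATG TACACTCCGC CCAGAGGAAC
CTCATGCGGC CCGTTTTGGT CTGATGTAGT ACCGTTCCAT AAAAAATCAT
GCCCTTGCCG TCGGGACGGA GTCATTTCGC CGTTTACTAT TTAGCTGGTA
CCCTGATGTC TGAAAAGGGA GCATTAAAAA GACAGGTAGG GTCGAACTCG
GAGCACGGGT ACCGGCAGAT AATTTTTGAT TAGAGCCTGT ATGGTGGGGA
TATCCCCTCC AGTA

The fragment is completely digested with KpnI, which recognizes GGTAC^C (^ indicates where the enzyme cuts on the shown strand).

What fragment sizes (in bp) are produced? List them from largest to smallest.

KpnI sites (GGTACC) start at positions 147, 208.
KpnI cuts after base 5 of each site (before the last base), so after positions 151, 212.
Linear molecule, 2 cuts → 3 fragments:
  1–151 → 151 bp
  152–212 → 61 bp
  213–264 → 52 bp
Sorted largest to smallest: 151, 61, 52 bp.

151, 61, 52 bp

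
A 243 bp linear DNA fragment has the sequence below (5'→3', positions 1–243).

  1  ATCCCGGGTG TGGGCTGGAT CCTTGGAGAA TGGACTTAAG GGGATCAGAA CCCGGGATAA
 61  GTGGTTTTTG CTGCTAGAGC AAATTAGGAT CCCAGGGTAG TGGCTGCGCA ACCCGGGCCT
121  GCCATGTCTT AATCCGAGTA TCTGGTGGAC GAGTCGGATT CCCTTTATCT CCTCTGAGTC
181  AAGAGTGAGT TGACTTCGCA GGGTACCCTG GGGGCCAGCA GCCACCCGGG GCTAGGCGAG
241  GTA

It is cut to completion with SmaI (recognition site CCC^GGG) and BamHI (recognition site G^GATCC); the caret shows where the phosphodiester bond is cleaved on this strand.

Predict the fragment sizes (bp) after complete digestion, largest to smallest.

113, 36, 34, 27, 16, 12, 5 bp

SmaI sites (CCCGGG) start at positions 3, 51, 112, 225.
SmaI cuts after base 3 of each site, so after positions 5, 53, 114, 227.
BamHI sites (GGATCC) start at positions 17, 87.
BamHI cuts after the first base of each site, so after positions 17, 87.
Combined cut positions: 5, 17, 53, 87, 114, 227.
Linear molecule, 6 cuts → 7 fragments:
  1–5 → 5 bp
  6–17 → 12 bp
  18–53 → 36 bp
  54–87 → 34 bp
  88–114 → 27 bp
  115–227 → 113 bp
  228–243 → 16 bp
Sorted largest to smallest: 113, 36, 34, 27, 16, 12, 5 bp.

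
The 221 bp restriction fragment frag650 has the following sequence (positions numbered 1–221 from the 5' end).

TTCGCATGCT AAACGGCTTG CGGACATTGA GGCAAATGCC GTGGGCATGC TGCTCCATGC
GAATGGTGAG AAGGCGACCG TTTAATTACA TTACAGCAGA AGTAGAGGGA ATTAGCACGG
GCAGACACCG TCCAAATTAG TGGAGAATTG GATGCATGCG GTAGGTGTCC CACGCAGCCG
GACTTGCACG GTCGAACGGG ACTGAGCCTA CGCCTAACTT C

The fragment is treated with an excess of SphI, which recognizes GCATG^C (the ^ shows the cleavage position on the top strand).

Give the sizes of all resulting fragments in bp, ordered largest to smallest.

109, 63, 41, 8 bp

SphI sites (GCATGC) start at positions 4, 45, 154.
SphI cuts after base 5 of each site (before the last base), so after positions 8, 49, 158.
Linear molecule, 3 cuts → 4 fragments:
  1–8 → 8 bp
  9–49 → 41 bp
  50–158 → 109 bp
  159–221 → 63 bp
Sorted largest to smallest: 109, 63, 41, 8 bp.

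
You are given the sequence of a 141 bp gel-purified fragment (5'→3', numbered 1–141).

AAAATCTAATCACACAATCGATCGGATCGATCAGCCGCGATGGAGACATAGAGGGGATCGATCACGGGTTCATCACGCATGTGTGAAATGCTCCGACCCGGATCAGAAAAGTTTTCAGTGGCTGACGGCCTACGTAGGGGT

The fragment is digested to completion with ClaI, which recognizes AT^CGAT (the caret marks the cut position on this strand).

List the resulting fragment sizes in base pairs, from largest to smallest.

ClaI sites (ATCGAT) start at positions 17, 26, 57.
ClaI cuts after base 2 of each site, so after positions 18, 27, 58.
Linear molecule, 3 cuts → 4 fragments:
  1–18 → 18 bp
  19–27 → 9 bp
  28–58 → 31 bp
  59–141 → 83 bp
Sorted largest to smallest: 83, 31, 18, 9 bp.

83, 31, 18, 9 bp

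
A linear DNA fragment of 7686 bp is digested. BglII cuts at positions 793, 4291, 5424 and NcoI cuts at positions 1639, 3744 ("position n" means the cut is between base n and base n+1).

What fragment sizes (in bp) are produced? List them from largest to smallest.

Combined cut positions (sorted): 793, 1639, 3744, 4291, 5424.
Linear molecule, 5 cuts → 6 fragments:
  793 − 0 = 793 bp
  1639 − 793 = 846 bp
  3744 − 1639 = 2105 bp
  4291 − 3744 = 547 bp
  5424 − 4291 = 1133 bp
  7686 − 5424 = 2262 bp
Sorted largest to smallest: 2262, 2105, 1133, 846, 793, 547 bp.

2262, 2105, 1133, 846, 793, 547 bp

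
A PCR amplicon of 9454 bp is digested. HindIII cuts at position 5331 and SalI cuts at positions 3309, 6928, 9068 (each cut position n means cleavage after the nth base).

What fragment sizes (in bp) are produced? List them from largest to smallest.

3309, 2140, 2022, 1597, 386 bp

Combined cut positions (sorted): 3309, 5331, 6928, 9068.
Linear molecule, 4 cuts → 5 fragments:
  3309 − 0 = 3309 bp
  5331 − 3309 = 2022 bp
  6928 − 5331 = 1597 bp
  9068 − 6928 = 2140 bp
  9454 − 9068 = 386 bp
Sorted largest to smallest: 3309, 2140, 2022, 1597, 386 bp.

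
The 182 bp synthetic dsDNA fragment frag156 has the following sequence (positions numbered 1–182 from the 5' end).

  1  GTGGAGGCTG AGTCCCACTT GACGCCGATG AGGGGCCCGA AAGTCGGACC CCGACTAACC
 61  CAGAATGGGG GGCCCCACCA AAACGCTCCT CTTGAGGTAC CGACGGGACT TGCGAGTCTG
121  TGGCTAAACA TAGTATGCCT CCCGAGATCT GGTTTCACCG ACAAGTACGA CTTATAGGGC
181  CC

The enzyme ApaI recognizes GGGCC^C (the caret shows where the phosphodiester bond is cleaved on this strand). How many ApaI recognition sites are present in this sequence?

GGGCCC occurs starting at positions 33, 70, 177.
ApaI cuts at 3 sites.

3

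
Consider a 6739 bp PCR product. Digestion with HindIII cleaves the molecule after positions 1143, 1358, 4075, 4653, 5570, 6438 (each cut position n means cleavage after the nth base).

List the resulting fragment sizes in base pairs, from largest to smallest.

2717, 1143, 917, 868, 578, 301, 215 bp

Linear molecule, 6 cuts → 7 fragments:
  1143 − 0 = 1143 bp
  1358 − 1143 = 215 bp
  4075 − 1358 = 2717 bp
  4653 − 4075 = 578 bp
  5570 − 4653 = 917 bp
  6438 − 5570 = 868 bp
  6739 − 6438 = 301 bp
Sorted largest to smallest: 2717, 1143, 917, 868, 578, 301, 215 bp.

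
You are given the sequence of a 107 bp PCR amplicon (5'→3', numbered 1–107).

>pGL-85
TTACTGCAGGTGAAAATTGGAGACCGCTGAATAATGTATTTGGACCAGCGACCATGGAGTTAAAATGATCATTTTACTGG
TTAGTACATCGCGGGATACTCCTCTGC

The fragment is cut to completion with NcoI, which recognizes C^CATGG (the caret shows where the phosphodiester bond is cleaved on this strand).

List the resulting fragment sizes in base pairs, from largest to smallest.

The NcoI site (CCATGG) starts at position 52.
NcoI cuts after the first base of each site, so after position 52.
Linear molecule, 1 cut → 2 fragments:
  1–52 → 52 bp
  53–107 → 55 bp
Sorted largest to smallest: 55, 52 bp.

55, 52 bp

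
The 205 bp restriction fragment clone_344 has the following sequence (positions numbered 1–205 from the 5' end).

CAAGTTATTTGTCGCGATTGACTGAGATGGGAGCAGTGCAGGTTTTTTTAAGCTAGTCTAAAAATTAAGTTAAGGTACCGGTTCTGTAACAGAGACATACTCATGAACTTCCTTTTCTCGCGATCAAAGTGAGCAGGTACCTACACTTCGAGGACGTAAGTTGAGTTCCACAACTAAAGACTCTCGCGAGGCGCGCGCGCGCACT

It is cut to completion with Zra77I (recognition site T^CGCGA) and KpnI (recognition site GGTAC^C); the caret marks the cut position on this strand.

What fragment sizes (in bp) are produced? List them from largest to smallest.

66, 44, 40, 22, 21, 12 bp

Zra77I sites (TCGCGA) start at positions 12, 118, 184.
Zra77I cuts after the first base of each site, so after positions 12, 118, 184.
KpnI sites (GGTACC) start at positions 74, 136.
KpnI cuts after base 5 of each site (before the last base), so after positions 78, 140.
Combined cut positions: 12, 78, 118, 140, 184.
Linear molecule, 5 cuts → 6 fragments:
  1–12 → 12 bp
  13–78 → 66 bp
  79–118 → 40 bp
  119–140 → 22 bp
  141–184 → 44 bp
  185–205 → 21 bp
Sorted largest to smallest: 66, 44, 40, 22, 21, 12 bp.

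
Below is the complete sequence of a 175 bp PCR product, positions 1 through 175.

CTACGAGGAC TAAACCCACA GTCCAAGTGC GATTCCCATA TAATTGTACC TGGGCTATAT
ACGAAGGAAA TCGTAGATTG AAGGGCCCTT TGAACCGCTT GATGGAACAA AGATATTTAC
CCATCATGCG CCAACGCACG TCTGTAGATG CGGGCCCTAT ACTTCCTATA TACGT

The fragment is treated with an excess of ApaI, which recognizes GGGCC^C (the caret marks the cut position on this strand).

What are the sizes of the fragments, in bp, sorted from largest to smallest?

87, 69, 19 bp

ApaI sites (GGGCCC) start at positions 83, 152.
ApaI cuts after base 5 of each site (before the last base), so after positions 87, 156.
Linear molecule, 2 cuts → 3 fragments:
  1–87 → 87 bp
  88–156 → 69 bp
  157–175 → 19 bp
Sorted largest to smallest: 87, 69, 19 bp.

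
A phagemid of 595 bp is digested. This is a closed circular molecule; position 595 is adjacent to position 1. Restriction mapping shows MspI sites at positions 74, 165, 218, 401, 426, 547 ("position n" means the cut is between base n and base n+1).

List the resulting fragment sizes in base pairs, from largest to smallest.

183, 122, 121, 91, 53, 25 bp

Circular molecule, 6 cuts → 6 fragments:
  165 − 74 = 91 bp
  218 − 165 = 53 bp
  401 − 218 = 183 bp
  426 − 401 = 25 bp
  547 − 426 = 121 bp
  wrap: 595 − 547 + 74 = 122 bp
Sorted largest to smallest: 183, 122, 121, 91, 53, 25 bp.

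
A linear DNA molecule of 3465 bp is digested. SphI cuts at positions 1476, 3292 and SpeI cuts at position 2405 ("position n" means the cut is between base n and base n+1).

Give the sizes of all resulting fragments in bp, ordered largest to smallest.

Combined cut positions (sorted): 1476, 2405, 3292.
Linear molecule, 3 cuts → 4 fragments:
  1476 − 0 = 1476 bp
  2405 − 1476 = 929 bp
  3292 − 2405 = 887 bp
  3465 − 3292 = 173 bp
Sorted largest to smallest: 1476, 929, 887, 173 bp.

1476, 929, 887, 173 bp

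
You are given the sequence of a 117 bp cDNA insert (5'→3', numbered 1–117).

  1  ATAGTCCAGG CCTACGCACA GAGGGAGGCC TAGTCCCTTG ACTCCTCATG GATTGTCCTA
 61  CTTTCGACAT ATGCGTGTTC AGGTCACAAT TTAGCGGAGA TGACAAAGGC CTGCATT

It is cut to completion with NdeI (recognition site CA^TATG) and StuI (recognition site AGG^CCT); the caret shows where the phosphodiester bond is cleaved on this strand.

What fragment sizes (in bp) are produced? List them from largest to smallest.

The NdeI site (CATATG) starts at position 68.
NdeI cuts after base 2 of each site, so after position 69.
StuI sites (AGGCCT) start at positions 8, 26, 107.
StuI cuts after base 3 of each site, so after positions 10, 28, 109.
Combined cut positions: 10, 28, 69, 109.
Linear molecule, 4 cuts → 5 fragments:
  1–10 → 10 bp
  11–28 → 18 bp
  29–69 → 41 bp
  70–109 → 40 bp
  110–117 → 8 bp
Sorted largest to smallest: 41, 40, 18, 10, 8 bp.

41, 40, 18, 10, 8 bp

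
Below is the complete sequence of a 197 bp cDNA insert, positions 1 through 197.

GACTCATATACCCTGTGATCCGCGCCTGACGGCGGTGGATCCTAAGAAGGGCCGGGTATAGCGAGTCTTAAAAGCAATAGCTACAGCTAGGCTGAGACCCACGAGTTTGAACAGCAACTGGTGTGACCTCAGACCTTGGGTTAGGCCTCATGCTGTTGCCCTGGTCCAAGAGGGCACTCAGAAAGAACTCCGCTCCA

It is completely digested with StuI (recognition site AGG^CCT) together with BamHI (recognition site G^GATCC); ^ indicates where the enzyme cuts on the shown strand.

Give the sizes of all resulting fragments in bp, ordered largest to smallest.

108, 52, 37 bp

The StuI site (AGGCCT) starts at position 143.
StuI cuts after base 3 of each site, so after position 145.
The BamHI site (GGATCC) starts at position 37.
BamHI cuts after the first base of each site, so after position 37.
Combined cut positions: 37, 145.
Linear molecule, 2 cuts → 3 fragments:
  1–37 → 37 bp
  38–145 → 108 bp
  146–197 → 52 bp
Sorted largest to smallest: 108, 52, 37 bp.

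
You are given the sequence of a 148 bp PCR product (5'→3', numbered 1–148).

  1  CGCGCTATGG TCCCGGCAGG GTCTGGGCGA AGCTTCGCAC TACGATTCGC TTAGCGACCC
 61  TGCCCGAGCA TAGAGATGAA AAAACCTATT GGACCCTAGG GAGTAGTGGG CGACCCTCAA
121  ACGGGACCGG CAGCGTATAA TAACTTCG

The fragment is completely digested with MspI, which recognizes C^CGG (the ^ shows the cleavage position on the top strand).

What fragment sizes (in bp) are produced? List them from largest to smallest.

MspI sites (CCGG) start at positions 13, 127.
MspI cuts after the first base of each site, so after positions 13, 127.
Linear molecule, 2 cuts → 3 fragments:
  1–13 → 13 bp
  14–127 → 114 bp
  128–148 → 21 bp
Sorted largest to smallest: 114, 21, 13 bp.

114, 21, 13 bp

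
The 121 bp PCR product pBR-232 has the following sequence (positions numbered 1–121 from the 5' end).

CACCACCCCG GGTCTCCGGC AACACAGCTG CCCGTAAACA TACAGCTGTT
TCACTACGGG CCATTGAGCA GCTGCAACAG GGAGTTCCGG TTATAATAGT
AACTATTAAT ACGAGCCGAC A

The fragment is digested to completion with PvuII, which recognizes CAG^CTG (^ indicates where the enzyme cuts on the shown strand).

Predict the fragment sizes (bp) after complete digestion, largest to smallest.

50, 27, 26, 18 bp

PvuII sites (CAGCTG) start at positions 25, 43, 69.
PvuII cuts after base 3 of each site, so after positions 27, 45, 71.
Linear molecule, 3 cuts → 4 fragments:
  1–27 → 27 bp
  28–45 → 18 bp
  46–71 → 26 bp
  72–121 → 50 bp
Sorted largest to smallest: 50, 27, 26, 18 bp.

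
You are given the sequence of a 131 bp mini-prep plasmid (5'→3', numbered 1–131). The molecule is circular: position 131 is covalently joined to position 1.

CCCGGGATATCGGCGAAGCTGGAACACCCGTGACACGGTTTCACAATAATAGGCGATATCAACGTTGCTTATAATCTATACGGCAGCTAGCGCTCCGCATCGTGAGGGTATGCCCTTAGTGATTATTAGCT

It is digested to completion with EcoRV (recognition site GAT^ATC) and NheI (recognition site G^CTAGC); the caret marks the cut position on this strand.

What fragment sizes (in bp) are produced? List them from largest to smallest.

EcoRV sites (GATATC) start at positions 6, 55.
EcoRV cuts after base 3 of each site, so after positions 8, 57.
The NheI site (GCTAGC) starts at position 86.
NheI cuts after the first base of each site, so after position 86.
Combined cut positions: 8, 57, 86.
Circular molecule, 3 cuts → 3 fragments:
  9–57 → 49 bp
  58–86 → 29 bp
  87–131 then 1–8 → 45 + 8 = 53 bp
Sorted largest to smallest: 53, 49, 29 bp.

53, 49, 29 bp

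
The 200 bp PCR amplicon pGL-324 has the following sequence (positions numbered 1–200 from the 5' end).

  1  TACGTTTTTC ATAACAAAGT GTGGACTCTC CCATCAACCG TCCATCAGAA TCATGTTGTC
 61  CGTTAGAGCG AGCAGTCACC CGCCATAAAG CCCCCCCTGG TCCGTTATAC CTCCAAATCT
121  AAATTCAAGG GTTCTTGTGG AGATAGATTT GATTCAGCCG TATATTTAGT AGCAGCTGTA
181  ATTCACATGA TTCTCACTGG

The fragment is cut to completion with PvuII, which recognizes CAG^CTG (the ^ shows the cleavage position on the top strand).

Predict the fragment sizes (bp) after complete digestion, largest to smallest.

The PvuII site (CAGCTG) starts at position 173.
PvuII cuts after base 3 of each site, so after position 175.
Linear molecule, 1 cut → 2 fragments:
  1–175 → 175 bp
  176–200 → 25 bp
Sorted largest to smallest: 175, 25 bp.

175, 25 bp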